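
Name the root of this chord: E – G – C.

E, G, C are the tones of a C major triad (C–E–G), making C the root.

C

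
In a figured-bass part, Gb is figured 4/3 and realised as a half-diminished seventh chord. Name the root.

C

The figures 4/3 mean the fifth of the chord is in the bass. If Gb is the fifth of a half-diminished seventh chord, the root is C (chord tones C–Eb–Gb–Bb).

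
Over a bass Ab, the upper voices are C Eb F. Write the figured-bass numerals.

The notes Ab, C, Eb, F stack in thirds as F–Ab–C–Eb — an F minor seventh chord. The bass Ab is the third, so this is first inversion: figured 6/5.

6/5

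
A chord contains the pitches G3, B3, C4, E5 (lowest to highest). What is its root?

Reordering G, B, C, E into stacked thirds gives C–E–G–B; the bottom of that stack, C, is the root.

C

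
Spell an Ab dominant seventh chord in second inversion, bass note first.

Ab dominant seventh is Ab–C–Eb–Gb. Second inversion puts the fifth (Eb) in the bass, with the remaining tones above: Eb, Gb, Ab, C.

Eb, Gb, Ab, C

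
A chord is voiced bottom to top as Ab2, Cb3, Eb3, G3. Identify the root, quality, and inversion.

Ab minor-major seventh, root position

The distinct note names are Ab, Cb, Eb, G. Stacked in thirds they read Ab–Cb–Eb–G, which is a minor-major seventh chord on Ab.
With the root (Ab) in the bass, the chord is in root position (figured bass 7).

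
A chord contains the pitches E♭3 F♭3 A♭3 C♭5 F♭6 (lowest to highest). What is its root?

Fb

Eb, Fb, Ab, Cb are the tones of an Fb major seventh chord (Fb–Ab–Cb–Eb), making Fb the root.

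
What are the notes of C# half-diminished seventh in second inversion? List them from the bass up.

G, B, C#, E

Spelling C# half-diminished seventh: C#–E–G–B. In second inversion the fifth is bass, giving G, B, C#, E from the bottom.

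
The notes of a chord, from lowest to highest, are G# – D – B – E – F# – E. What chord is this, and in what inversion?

Reducing to letter names: G#, D, B, E, F#. These stack in thirds as E–G#–B–D–F# — an E dominant ninth chord.
G# is the third of E dominant ninth; third in the bass means first inversion.

E dominant ninth, first inversion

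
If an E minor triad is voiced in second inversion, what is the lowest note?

B

E minor is E–G–B. Second inversion places the fifth in the bass: B.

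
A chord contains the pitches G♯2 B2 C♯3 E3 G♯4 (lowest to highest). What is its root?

The distinct letter names are G#, B, C#, E. Arranged as a stack of thirds they read C#–E–G#–B, so C# is the root (a C# minor seventh chord).

C#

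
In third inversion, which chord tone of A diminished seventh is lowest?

The seventh of A diminished seventh (A–C–Eb–Gb) is Gb; that is the bass in third inversion.

Gb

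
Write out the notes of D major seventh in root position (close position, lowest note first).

Spelling D major seventh: D–F#–A–C#. In root position the root is bass, giving D, F#, A, C# from the bottom.

D, F#, A, C#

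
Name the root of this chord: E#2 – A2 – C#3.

The distinct letter names are E#, A, C#. Arranged as a stack of thirds they read A–C#–E#, so A is the root (an A augmented triad).

A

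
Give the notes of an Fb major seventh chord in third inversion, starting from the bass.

Eb, Fb, Ab, Cb

Fb major seventh is Fb–Ab–Cb–Eb. Third inversion puts the seventh (Eb) in the bass, with the remaining tones above: Eb, Fb, Ab, Cb.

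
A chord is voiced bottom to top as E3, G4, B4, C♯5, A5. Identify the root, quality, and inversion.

A dominant ninth, second inversion

The pitch classes E, G, B, C#, A arrange in thirds as A–C#–E–G–B: an A dominant ninth chord.
With the fifth (E) in the bass, the chord is in second inversion.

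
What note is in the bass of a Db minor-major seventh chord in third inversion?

C

The seventh of Db minor-major seventh (Db–Fb–Ab–C) is C; that is the bass in third inversion.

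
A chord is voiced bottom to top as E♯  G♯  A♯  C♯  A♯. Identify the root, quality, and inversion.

The distinct note names are E#, G#, A#, C#. Stacked in thirds they read A#–C#–E#–G#, which is a minor seventh chord on A#.
The lowest note is E#, the fifth of the chord, so this is second inversion (figured bass 4/3).

A# minor seventh, second inversion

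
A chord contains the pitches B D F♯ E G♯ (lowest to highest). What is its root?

E

Reordering B, D, F#, E, G# into stacked thirds gives E–G#–B–D–F#; the bottom of that stack, E, is the root.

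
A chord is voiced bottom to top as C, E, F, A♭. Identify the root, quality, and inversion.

The distinct note names are C, E, F, Ab. Stacked in thirds they read F–Ab–C–E, which is a minor-major seventh chord on F.
C is the fifth of F minor-major seventh; fifth in the bass means second inversion (figured bass 4/3).

F minor-major seventh, second inversion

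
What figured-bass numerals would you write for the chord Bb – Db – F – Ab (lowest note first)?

The notes Bb, Db, F, Ab stack in thirds as Bb–Db–F–Ab — a Bb minor seventh chord. The bass Bb is the root, so this is root position: figured 7.

7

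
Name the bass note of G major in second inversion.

D

The fifth of G major (G–B–D) is D; that is the bass in second inversion.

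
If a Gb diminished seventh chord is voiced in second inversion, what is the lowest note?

Gb diminished seventh is Gb–Bbb–Dbb–Fbb. Second inversion places the fifth in the bass: Dbb.

Dbb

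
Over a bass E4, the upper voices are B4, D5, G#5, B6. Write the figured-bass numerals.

7

The notes E, B, D, G# stack in thirds as E–G#–B–D — an E dominant seventh chord. The bass E is the root, so this is root position: figured 7.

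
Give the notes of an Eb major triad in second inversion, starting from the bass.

Spelling Eb major: Eb–G–Bb. In second inversion the fifth is bass, giving Bb, Eb, G from the bottom.

Bb, Eb, G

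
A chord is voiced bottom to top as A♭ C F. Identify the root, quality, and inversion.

Reducing to letter names: Ab, C, F. These stack in thirds as F–Ab–C — an F minor triad.
With the third (Ab) in the bass, the chord is in first inversion (figured bass 6).

F minor, first inversion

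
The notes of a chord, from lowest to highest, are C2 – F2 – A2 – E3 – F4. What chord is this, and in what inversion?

F major seventh, second inversion

The distinct note names are C, F, A, E. Stacked in thirds they read F–A–C–E, which is a major seventh chord on F.
With the fifth (C) in the bass, the chord is in second inversion (figured bass 4/3).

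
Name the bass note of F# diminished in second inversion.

In second inversion the fifth is lowest. For F# diminished (F#–A–C) that is C.

C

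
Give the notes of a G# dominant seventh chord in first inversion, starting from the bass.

B#, D#, F#, G#

G# dominant seventh is G#–B#–D#–F#. First inversion puts the third (B#) in the bass, with the remaining tones above: B#, D#, F#, G#.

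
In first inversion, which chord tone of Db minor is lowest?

In first inversion the third is lowest. For Db minor (Db–Fb–Ab) that is Fb.

Fb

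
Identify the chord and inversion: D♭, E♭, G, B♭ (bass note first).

The pitch classes Db, Eb, G, Bb arrange in thirds as Eb–G–Bb–Db: an Eb dominant seventh chord.
Db is the seventh of Eb dominant seventh; seventh in the bass means third inversion (figured bass 4/2).

Eb dominant seventh, third inversion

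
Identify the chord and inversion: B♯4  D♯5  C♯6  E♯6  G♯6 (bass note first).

C# major ninth, third inversion

Reducing to letter names: B#, D#, C#, E#, G#. These stack in thirds as C#–E#–G#–B#–D# — a C# major ninth chord.
B# is the seventh of C# major ninth; seventh in the bass means third inversion.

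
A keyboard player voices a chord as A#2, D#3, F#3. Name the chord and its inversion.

The distinct note names are A#, D#, F#. Stacked in thirds they read D#–F#–A#, which is a minor triad on D#.
The lowest note is A#, the fifth of the chord, so this is second inversion (figured bass 6/4).

D# minor, second inversion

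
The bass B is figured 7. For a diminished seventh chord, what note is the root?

The figures 7 mean the root of the chord is in the bass. If B is the root of a diminished seventh chord, the root is B (chord tones B–D–F–Ab).

B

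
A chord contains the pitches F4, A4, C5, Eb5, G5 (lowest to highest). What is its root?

The distinct letter names are F, A, C, Eb, G. Arranged as a stack of thirds they read F–A–C–Eb–G, so F is the root (an F dominant ninth chord).

F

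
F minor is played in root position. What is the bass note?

F

F minor is F–Ab–C. Root position places the root in the bass: F.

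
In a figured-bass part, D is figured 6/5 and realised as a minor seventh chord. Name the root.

B

The figures 6/5 mean the third of the chord is in the bass. If D is the third of a minor seventh chord, the root is B (chord tones B–D–F#–A).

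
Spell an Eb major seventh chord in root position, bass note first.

Eb, G, Bb, D

Spelling Eb major seventh: Eb–G–Bb–D. In root position the root is bass, giving Eb, G, Bb, D from the bottom.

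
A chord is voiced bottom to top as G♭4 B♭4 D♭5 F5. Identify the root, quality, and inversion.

Gb major seventh, root position

Reducing to letter names: Gb, Bb, Db, F. These stack in thirds as Gb–Bb–Db–F — a Gb major seventh chord.
Gb is the root of Gb major seventh; root in the bass means root position (figured bass 7).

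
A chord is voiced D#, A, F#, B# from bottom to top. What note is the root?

B#

The distinct letter names are D#, A, F#, B#. Arranged as a stack of thirds they read B#–D#–F#–A, so B# is the root (a B# diminished seventh chord).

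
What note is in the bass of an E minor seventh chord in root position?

E

The root of E minor seventh (E–G–B–D) is E; that is the bass in root position.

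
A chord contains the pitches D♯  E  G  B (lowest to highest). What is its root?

Reordering D#, E, G, B into stacked thirds gives E–G–B–D#; the bottom of that stack, E, is the root.

E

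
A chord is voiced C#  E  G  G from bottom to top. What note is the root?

C#

Reordering C#, E, G into stacked thirds gives C#–E–G; the bottom of that stack, C#, is the root.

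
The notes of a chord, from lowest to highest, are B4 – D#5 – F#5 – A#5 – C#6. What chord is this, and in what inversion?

B major ninth, root position

The distinct note names are B, D#, F#, A#, C#. Stacked in thirds they read B–D#–F#–A#–C#, which is a major ninth chord on B.
With the root (B) in the bass, the chord is in root position.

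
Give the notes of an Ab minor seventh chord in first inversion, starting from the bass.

The chord tones are Ab–Cb–Eb–Gb. With the third (Cb) lowest for first inversion: Cb, Eb, Gb, Ab.

Cb, Eb, Gb, Ab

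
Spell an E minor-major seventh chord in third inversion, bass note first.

D#, E, G, B

E minor-major seventh is E–G–B–D#. Third inversion puts the seventh (D#) in the bass, with the remaining tones above: D#, E, G, B.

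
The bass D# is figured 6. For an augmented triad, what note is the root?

The figures 6 mean the third of the chord is in the bass. If D# is the third of an augmented triad, the root is B (chord tones B–D#–F##).

B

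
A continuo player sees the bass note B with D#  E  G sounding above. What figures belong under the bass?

4/3

The notes B, D#, E, G stack in thirds as E–G–B–D# — an E minor-major seventh chord. The bass B is the fifth, so this is second inversion: figured 4/3.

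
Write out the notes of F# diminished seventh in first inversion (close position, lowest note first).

A, C, Eb, F#

F# diminished seventh is F#–A–C–Eb. First inversion puts the third (A) in the bass, with the remaining tones above: A, C, Eb, F#.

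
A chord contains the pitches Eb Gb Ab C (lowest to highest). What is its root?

The distinct letter names are Eb, Gb, Ab, C. Arranged as a stack of thirds they read Ab–C–Eb–Gb, so Ab is the root (an Ab dominant seventh chord).

Ab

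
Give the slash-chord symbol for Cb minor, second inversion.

Cbm/Gb

Second inversion of Cb minor has the fifth (Gb) in the bass. As a slash chord: Cbm/Gb.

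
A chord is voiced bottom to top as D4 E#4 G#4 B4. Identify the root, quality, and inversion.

Reducing to letter names: D, E#, G#, B. These stack in thirds as E#–G#–B–D — an E# diminished seventh chord.
The lowest note is D, the seventh of the chord, so this is third inversion (figured bass 4/2).

E# diminished seventh, third inversion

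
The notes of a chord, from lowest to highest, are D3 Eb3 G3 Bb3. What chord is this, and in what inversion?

Reducing to letter names: D, Eb, G, Bb. These stack in thirds as Eb–G–Bb–D — an Eb major seventh chord.
The lowest note is D, the seventh of the chord, so this is third inversion (figured bass 4/2).

Eb major seventh, third inversion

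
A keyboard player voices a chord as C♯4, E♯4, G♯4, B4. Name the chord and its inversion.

The pitch classes C#, E#, G#, B arrange in thirds as C#–E#–G#–B: a C# dominant seventh chord.
C# is the root of C# dominant seventh; root in the bass means root position (figured bass 7).

C# dominant seventh, root position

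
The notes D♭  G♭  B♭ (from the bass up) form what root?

Gb

Reordering Db, Gb, Bb into stacked thirds gives Gb–Bb–Db; the bottom of that stack, Gb, is the root.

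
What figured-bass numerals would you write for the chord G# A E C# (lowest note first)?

4/2

The notes G#, A, E, C# stack in thirds as A–C#–E–G# — an A major seventh chord. The bass G# is the seventh, so this is third inversion: figured 4/2.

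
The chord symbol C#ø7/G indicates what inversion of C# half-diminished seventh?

second inversion

C#ø7/G means C# half-diminished seventh with G in the bass. G is the fifth of C# half-diminished seventh (C#–E–G–B), so this is second inversion.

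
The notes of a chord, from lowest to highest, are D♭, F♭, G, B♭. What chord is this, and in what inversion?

G diminished seventh, second inversion

Reducing to letter names: Db, Fb, G, Bb. These stack in thirds as G–Bb–Db–Fb — a G diminished seventh chord.
The lowest note is Db, the fifth of the chord, so this is second inversion (figured bass 4/3).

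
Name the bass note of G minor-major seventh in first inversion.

In first inversion the third is lowest. For G minor-major seventh (G–Bb–D–F#) that is Bb.

Bb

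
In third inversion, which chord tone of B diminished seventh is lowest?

Ab

The seventh of B diminished seventh (B–D–F–Ab) is Ab; that is the bass in third inversion.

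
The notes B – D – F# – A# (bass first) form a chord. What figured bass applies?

7

The notes B, D, F#, A# stack in thirds as B–D–F#–A# — a B minor-major seventh chord. The bass B is the root, so this is root position: figured 7.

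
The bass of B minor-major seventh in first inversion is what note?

D

In first inversion the third is lowest. For B minor-major seventh (B–D–F#–A#) that is D.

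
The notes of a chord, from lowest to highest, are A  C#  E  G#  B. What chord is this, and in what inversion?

Reducing to letter names: A, C#, E, G#, B. These stack in thirds as A–C#–E–G#–B — an A major ninth chord.
The lowest note is A, the root of the chord, so this is root position.

A major ninth, root position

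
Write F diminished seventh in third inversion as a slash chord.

Fdim7/Ebb

Third inversion of F diminished seventh has the seventh (Ebb) in the bass. As a slash chord: Fdim7/Ebb.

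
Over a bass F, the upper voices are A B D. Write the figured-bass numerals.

4/3

The notes F, A, B, D stack in thirds as B–D–F–A — a B half-diminished seventh chord. The bass F is the fifth, so this is second inversion: figured 4/3.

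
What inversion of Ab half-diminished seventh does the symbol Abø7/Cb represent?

Abø7/Cb means Ab half-diminished seventh with Cb in the bass. Cb is the third of Ab half-diminished seventh (Ab–Cb–Ebb–Gb), so this is first inversion.

first inversion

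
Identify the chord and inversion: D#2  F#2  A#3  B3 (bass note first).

The pitch classes D#, F#, A#, B arrange in thirds as B–D#–F#–A#: a B major seventh chord.
With the third (D#) in the bass, the chord is in first inversion (figured bass 6/5).

B major seventh, first inversion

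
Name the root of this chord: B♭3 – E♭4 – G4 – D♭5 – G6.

Eb

Bb, Eb, G, Db are the tones of an Eb dominant seventh chord (Eb–G–Bb–Db), making Eb the root.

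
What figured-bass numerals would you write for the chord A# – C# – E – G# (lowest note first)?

The notes A#, C#, E, G# stack in thirds as A#–C#–E–G# — an A# half-diminished seventh chord. The bass A# is the root, so this is root position: figured 7.

7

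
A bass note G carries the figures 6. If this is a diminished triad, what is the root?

The figures 6 mean the third of the chord is in the bass. If G is the third of a diminished triad, the root is E (chord tones E–G–Bb).

E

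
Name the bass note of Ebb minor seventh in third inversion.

Dbb

In third inversion the seventh is lowest. For Ebb minor seventh (Ebb–Gbb–Bbb–Dbb) that is Dbb.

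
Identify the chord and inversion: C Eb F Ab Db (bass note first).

The pitch classes C, Eb, F, Ab, Db arrange in thirds as Db–F–Ab–C–Eb: a Db major ninth chord.
With the seventh (C) in the bass, the chord is in third inversion.

Db major ninth, third inversion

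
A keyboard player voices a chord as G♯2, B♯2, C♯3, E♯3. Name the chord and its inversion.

C# major seventh, second inversion

The pitch classes G#, B#, C#, E# arrange in thirds as C#–E#–G#–B#: a C# major seventh chord.
With the fifth (G#) in the bass, the chord is in second inversion (figured bass 4/3).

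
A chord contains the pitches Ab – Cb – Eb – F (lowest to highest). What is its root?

Reordering Ab, Cb, Eb, F into stacked thirds gives F–Ab–Cb–Eb; the bottom of that stack, F, is the root.

F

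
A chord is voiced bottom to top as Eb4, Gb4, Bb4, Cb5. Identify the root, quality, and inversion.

The distinct note names are Eb, Gb, Bb, Cb. Stacked in thirds they read Cb–Eb–Gb–Bb, which is a major seventh chord on Cb.
The lowest note is Eb, the third of the chord, so this is first inversion (figured bass 6/5).

Cb major seventh, first inversion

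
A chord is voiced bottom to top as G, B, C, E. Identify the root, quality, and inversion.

The distinct note names are G, B, C, E. Stacked in thirds they read C–E–G–B, which is a major seventh chord on C.
G is the fifth of C major seventh; fifth in the bass means second inversion (figured bass 4/3).

C major seventh, second inversion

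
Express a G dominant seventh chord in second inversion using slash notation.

Second inversion of G dominant seventh has the fifth (D) in the bass. As a slash chord: G7/D.

G7/D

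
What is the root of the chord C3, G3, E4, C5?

C, G, E are the tones of a C major triad (C–E–G), making C the root.

C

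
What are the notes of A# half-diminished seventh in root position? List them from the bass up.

A#, C#, E, G#

Spelling A# half-diminished seventh: A#–C#–E–G#. In root position the root is bass, giving A#, C#, E, G# from the bottom.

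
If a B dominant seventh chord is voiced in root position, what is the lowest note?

B

B dominant seventh is B–D#–F#–A. Root position places the root in the bass: B.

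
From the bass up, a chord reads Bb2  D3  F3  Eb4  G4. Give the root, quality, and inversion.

Eb major ninth, second inversion

Reducing to letter names: Bb, D, F, Eb, G. These stack in thirds as Eb–G–Bb–D–F — an Eb major ninth chord.
Bb is the fifth of Eb major ninth; fifth in the bass means second inversion.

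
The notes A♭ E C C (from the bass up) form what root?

Ab, E, C are the tones of an Ab augmented triad (Ab–C–E), making Ab the root.

Ab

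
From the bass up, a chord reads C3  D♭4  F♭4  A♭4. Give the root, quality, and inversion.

Reducing to letter names: C, Db, Fb, Ab. These stack in thirds as Db–Fb–Ab–C — a Db minor-major seventh chord.
With the seventh (C) in the bass, the chord is in third inversion (figured bass 4/2).

Db minor-major seventh, third inversion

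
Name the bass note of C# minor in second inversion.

In second inversion the fifth is lowest. For C# minor (C#–E–G#) that is G#.

G#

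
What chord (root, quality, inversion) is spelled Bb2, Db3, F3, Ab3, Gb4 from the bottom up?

Gb major ninth, first inversion

The distinct note names are Bb, Db, F, Ab, Gb. Stacked in thirds they read Gb–Bb–Db–F–Ab, which is a major ninth chord on Gb.
With the third (Bb) in the bass, the chord is in first inversion.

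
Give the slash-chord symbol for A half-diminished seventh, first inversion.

Aø7/C

First inversion of A half-diminished seventh has the third (C) in the bass. As a slash chord: Aø7/C.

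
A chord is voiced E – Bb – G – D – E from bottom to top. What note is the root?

Reordering E, Bb, G, D into stacked thirds gives E–G–Bb–D; the bottom of that stack, E, is the root.

E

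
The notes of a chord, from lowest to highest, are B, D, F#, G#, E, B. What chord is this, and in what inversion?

The distinct note names are B, D, F#, G#, E. Stacked in thirds they read E–G#–B–D–F#, which is a dominant ninth chord on E.
The lowest note is B, the fifth of the chord, so this is second inversion.

E dominant ninth, second inversion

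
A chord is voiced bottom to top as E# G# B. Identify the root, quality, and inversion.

E# diminished, root position

Reducing to letter names: E#, G#, B. These stack in thirds as E#–G#–B — an E# diminished triad.
E# is the root of E# diminished; root in the bass means root position (figured bass 5/3).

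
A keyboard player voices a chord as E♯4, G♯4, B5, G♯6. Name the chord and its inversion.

E# diminished, root position

The pitch classes E#, G#, B arrange in thirds as E#–G#–B: an E# diminished triad.
With the root (E#) in the bass, the chord is in root position (figured bass 5/3).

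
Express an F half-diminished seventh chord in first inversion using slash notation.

Fø7/Ab

First inversion of F half-diminished seventh has the third (Ab) in the bass. As a slash chord: Fø7/Ab.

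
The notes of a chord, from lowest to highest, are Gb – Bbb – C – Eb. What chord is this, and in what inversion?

Reducing to letter names: Gb, Bbb, C, Eb. These stack in thirds as C–Eb–Gb–Bbb — a C diminished seventh chord.
Gb is the fifth of C diminished seventh; fifth in the bass means second inversion (figured bass 4/3).

C diminished seventh, second inversion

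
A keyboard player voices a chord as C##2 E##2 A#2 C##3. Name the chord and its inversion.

Reducing to letter names: C##, E##, A#. These stack in thirds as A#–C##–E## — an A# augmented triad.
With the third (C##) in the bass, the chord is in first inversion (figured bass 6).

A# augmented, first inversion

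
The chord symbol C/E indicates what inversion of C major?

C/E means C major with E in the bass. E is the third of C major (C–E–G), so this is first inversion.

first inversion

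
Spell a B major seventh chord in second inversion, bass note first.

The chord tones are B–D#–F#–A#. With the fifth (F#) lowest for second inversion: F#, A#, B, D#.

F#, A#, B, D#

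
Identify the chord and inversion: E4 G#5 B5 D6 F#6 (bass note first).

E dominant ninth, root position

The distinct note names are E, G#, B, D, F#. Stacked in thirds they read E–G#–B–D–F#, which is a dominant ninth chord on E.
The lowest note is E, the root of the chord, so this is root position.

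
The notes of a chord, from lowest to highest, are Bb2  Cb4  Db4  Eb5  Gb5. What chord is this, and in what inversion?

The distinct note names are Bb, Cb, Db, Eb, Gb. Stacked in thirds they read Cb–Eb–Gb–Bb–Db, which is a major ninth chord on Cb.
With the seventh (Bb) in the bass, the chord is in third inversion.

Cb major ninth, third inversion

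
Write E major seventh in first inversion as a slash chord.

Emaj7/G#

First inversion of E major seventh has the third (G#) in the bass. As a slash chord: Emaj7/G#.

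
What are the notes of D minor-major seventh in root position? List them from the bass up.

D minor-major seventh is D–F–A–C#. Root position puts the root (D) in the bass, with the remaining tones above: D, F, A, C#.

D, F, A, C#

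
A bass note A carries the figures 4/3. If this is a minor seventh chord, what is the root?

D

The figures 4/3 mean the fifth of the chord is in the bass. If A is the fifth of a minor seventh chord, the root is D (chord tones D–F–A–C).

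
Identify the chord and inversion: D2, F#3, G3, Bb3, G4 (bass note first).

G minor-major seventh, second inversion

The distinct note names are D, F#, G, Bb. Stacked in thirds they read G–Bb–D–F#, which is a minor-major seventh chord on G.
With the fifth (D) in the bass, the chord is in second inversion (figured bass 4/3).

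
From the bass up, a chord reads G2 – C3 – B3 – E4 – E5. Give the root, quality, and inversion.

C major seventh, second inversion

The distinct note names are G, C, B, E. Stacked in thirds they read C–E–G–B, which is a major seventh chord on C.
G is the fifth of C major seventh; fifth in the bass means second inversion (figured bass 4/3).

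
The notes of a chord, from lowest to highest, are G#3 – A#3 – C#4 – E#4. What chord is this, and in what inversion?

A# minor seventh, third inversion

The distinct note names are G#, A#, C#, E#. Stacked in thirds they read A#–C#–E#–G#, which is a minor seventh chord on A#.
The lowest note is G#, the seventh of the chord, so this is third inversion (figured bass 4/2).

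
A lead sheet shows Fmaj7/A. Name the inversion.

Fmaj7/A means F major seventh with A in the bass. A is the third of F major seventh (F–A–C–E), so this is first inversion.

first inversion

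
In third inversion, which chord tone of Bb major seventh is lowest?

The seventh of Bb major seventh (Bb–D–F–A) is A; that is the bass in third inversion.

A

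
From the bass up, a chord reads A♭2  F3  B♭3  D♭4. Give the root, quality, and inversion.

The distinct note names are Ab, F, Bb, Db. Stacked in thirds they read Bb–Db–F–Ab, which is a minor seventh chord on Bb.
Ab is the seventh of Bb minor seventh; seventh in the bass means third inversion (figured bass 4/2).

Bb minor seventh, third inversion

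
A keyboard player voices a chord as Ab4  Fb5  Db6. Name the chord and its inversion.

Db minor, second inversion

Reducing to letter names: Ab, Fb, Db. These stack in thirds as Db–Fb–Ab — a Db minor triad.
Ab is the fifth of Db minor; fifth in the bass means second inversion (figured bass 6/4).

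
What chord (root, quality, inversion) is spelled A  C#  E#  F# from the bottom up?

F# minor-major seventh, first inversion

Reducing to letter names: A, C#, E#, F#. These stack in thirds as F#–A–C#–E# — an F# minor-major seventh chord.
With the third (A) in the bass, the chord is in first inversion (figured bass 6/5).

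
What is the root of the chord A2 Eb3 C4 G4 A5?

A

The distinct letter names are A, Eb, C, G. Arranged as a stack of thirds they read A–C–Eb–G, so A is the root (an A half-diminished seventh chord).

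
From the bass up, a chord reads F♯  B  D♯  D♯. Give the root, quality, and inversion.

B major, second inversion

Reducing to letter names: F#, B, D#. These stack in thirds as B–D#–F# — a B major triad.
The lowest note is F#, the fifth of the chord, so this is second inversion (figured bass 6/4).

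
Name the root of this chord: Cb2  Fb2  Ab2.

Cb, Fb, Ab are the tones of an Fb major triad (Fb–Ab–Cb), making Fb the root.

Fb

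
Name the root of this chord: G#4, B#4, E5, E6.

G#, B#, E are the tones of an E augmented triad (E–G#–B#), making E the root.

E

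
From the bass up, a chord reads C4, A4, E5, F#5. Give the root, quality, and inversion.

The distinct note names are C, A, E, F#. Stacked in thirds they read F#–A–C–E, which is a half-diminished seventh chord on F#.
C is the fifth of F# half-diminished seventh; fifth in the bass means second inversion (figured bass 4/3).

F# half-diminished seventh, second inversion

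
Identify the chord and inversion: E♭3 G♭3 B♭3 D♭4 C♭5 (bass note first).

Cb major ninth, first inversion

The pitch classes Eb, Gb, Bb, Db, Cb arrange in thirds as Cb–Eb–Gb–Bb–Db: a Cb major ninth chord.
With the third (Eb) in the bass, the chord is in first inversion.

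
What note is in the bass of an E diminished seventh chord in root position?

The root of E diminished seventh (E–G–Bb–Db) is E; that is the bass in root position.

E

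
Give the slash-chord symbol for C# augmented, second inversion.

Second inversion of C# augmented has the fifth (G##) in the bass. As a slash chord: C#aug/G##.

C#aug/G##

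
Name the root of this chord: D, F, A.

D

Reordering D, F, A into stacked thirds gives D–F–A; the bottom of that stack, D, is the root.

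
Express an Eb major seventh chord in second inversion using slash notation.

Second inversion of Eb major seventh has the fifth (Bb) in the bass. As a slash chord: Ebmaj7/Bb.

Ebmaj7/Bb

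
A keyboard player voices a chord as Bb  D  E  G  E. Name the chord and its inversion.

E half-diminished seventh, second inversion

The pitch classes Bb, D, E, G arrange in thirds as E–G–Bb–D: an E half-diminished seventh chord.
The lowest note is Bb, the fifth of the chord, so this is second inversion (figured bass 4/3).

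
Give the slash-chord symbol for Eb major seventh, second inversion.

Second inversion of Eb major seventh has the fifth (Bb) in the bass. As a slash chord: Ebmaj7/Bb.

Ebmaj7/Bb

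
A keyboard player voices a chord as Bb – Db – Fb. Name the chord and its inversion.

Reducing to letter names: Bb, Db, Fb. These stack in thirds as Bb–Db–Fb — a Bb diminished triad.
The lowest note is Bb, the root of the chord, so this is root position (figured bass 5/3).

Bb diminished, root position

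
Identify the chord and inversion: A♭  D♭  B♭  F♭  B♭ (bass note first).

Bb half-diminished seventh, third inversion

The distinct note names are Ab, Db, Bb, Fb. Stacked in thirds they read Bb–Db–Fb–Ab, which is a half-diminished seventh chord on Bb.
Ab is the seventh of Bb half-diminished seventh; seventh in the bass means third inversion (figured bass 4/2).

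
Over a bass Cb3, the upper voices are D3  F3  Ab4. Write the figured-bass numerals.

4/2

The notes Cb, D, F, Ab stack in thirds as D–F–Ab–Cb — a D diminished seventh chord. The bass Cb is the seventh, so this is third inversion: figured 4/2.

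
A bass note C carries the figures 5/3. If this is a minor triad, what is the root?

C

The figures 5/3 mean the root of the chord is in the bass. If C is the root of a minor triad, the root is C (chord tones C–Eb–G).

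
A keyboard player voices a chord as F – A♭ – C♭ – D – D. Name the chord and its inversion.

The distinct note names are F, Ab, Cb, D. Stacked in thirds they read D–F–Ab–Cb, which is a diminished seventh chord on D.
F is the third of D diminished seventh; third in the bass means first inversion (figured bass 6/5).

D diminished seventh, first inversion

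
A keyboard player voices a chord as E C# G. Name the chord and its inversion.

Reducing to letter names: E, C#, G. These stack in thirds as C#–E–G — a C# diminished triad.
The lowest note is E, the third of the chord, so this is first inversion (figured bass 6).

C# diminished, first inversion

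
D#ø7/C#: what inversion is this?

third inversion

D#ø7/C# means D# half-diminished seventh with C# in the bass. C# is the seventh of D# half-diminished seventh (D#–F#–A–C#), so this is third inversion.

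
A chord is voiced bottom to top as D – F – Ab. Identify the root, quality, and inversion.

The pitch classes D, F, Ab arrange in thirds as D–F–Ab: a D diminished triad.
The lowest note is D, the root of the chord, so this is root position (figured bass 5/3).

D diminished, root position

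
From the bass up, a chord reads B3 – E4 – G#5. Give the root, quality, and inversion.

Reducing to letter names: B, E, G#. These stack in thirds as E–G#–B — an E major triad.
With the fifth (B) in the bass, the chord is in second inversion (figured bass 6/4).

E major, second inversion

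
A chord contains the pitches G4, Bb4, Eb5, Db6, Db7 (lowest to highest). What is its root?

Eb

G, Bb, Eb, Db are the tones of an Eb dominant seventh chord (Eb–G–Bb–Db), making Eb the root.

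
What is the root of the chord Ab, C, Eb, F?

The distinct letter names are Ab, C, Eb, F. Arranged as a stack of thirds they read F–Ab–C–Eb, so F is the root (an F minor seventh chord).

F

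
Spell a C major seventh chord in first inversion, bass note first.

E, G, B, C

C major seventh is C–E–G–B. First inversion puts the third (E) in the bass, with the remaining tones above: E, G, B, C.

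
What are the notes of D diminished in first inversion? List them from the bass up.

F, Ab, D

The chord tones are D–F–Ab. With the third (F) lowest for first inversion: F, Ab, D.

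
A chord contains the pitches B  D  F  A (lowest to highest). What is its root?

B

B, D, F, A are the tones of a B half-diminished seventh chord (B–D–F–A), making B the root.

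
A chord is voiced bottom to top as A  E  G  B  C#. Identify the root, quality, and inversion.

Reducing to letter names: A, E, G, B, C#. These stack in thirds as A–C#–E–G–B — an A dominant ninth chord.
A is the root of A dominant ninth; root in the bass means root position.

A dominant ninth, root position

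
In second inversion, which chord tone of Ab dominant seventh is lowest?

Eb

In second inversion the fifth is lowest. For Ab dominant seventh (Ab–C–Eb–Gb) that is Eb.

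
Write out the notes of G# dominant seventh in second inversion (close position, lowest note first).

D#, F#, G#, B#

Spelling G# dominant seventh: G#–B#–D#–F#. In second inversion the fifth is bass, giving D#, F#, G#, B# from the bottom.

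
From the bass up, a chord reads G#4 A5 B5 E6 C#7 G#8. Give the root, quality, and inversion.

Reducing to letter names: G#, A, B, E, C#. These stack in thirds as A–C#–E–G#–B — an A major ninth chord.
G# is the seventh of A major ninth; seventh in the bass means third inversion.

A major ninth, third inversion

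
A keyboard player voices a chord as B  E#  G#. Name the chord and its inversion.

The pitch classes B, E#, G# arrange in thirds as E#–G#–B: an E# diminished triad.
B is the fifth of E# diminished; fifth in the bass means second inversion (figured bass 6/4).

E# diminished, second inversion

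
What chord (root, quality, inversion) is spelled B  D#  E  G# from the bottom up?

The pitch classes B, D#, E, G# arrange in thirds as E–G#–B–D#: an E major seventh chord.
With the fifth (B) in the bass, the chord is in second inversion (figured bass 4/3).

E major seventh, second inversion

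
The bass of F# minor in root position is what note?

The root of F# minor (F#–A–C#) is F#; that is the bass in root position.

F#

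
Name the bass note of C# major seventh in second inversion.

G#

In second inversion the fifth is lowest. For C# major seventh (C#–E#–G#–B#) that is G#.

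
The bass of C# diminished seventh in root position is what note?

C# diminished seventh is C#–E–G–Bb. Root position places the root in the bass: C#.

C#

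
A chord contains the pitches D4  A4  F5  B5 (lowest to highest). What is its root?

Reordering D, A, F, B into stacked thirds gives B–D–F–A; the bottom of that stack, B, is the root.

B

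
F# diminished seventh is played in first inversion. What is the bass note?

A

In first inversion the third is lowest. For F# diminished seventh (F#–A–C–Eb) that is A.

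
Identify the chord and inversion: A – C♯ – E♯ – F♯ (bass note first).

The distinct note names are A, C#, E#, F#. Stacked in thirds they read F#–A–C#–E#, which is a minor-major seventh chord on F#.
With the third (A) in the bass, the chord is in first inversion (figured bass 6/5).

F# minor-major seventh, first inversion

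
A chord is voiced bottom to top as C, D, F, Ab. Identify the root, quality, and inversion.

D half-diminished seventh, third inversion

The distinct note names are C, D, F, Ab. Stacked in thirds they read D–F–Ab–C, which is a half-diminished seventh chord on D.
The lowest note is C, the seventh of the chord, so this is third inversion (figured bass 4/2).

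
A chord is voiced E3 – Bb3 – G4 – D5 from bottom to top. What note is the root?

Reordering E, Bb, G, D into stacked thirds gives E–G–Bb–D; the bottom of that stack, E, is the root.

E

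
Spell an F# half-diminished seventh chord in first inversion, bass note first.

Spelling F# half-diminished seventh: F#–A–C–E. In first inversion the third is bass, giving A, C, E, F# from the bottom.

A, C, E, F#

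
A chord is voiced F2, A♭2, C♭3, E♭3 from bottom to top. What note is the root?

F

Reordering F, Ab, Cb, Eb into stacked thirds gives F–Ab–Cb–Eb; the bottom of that stack, F, is the root.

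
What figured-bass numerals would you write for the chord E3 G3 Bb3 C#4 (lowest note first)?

6/5

The notes E, G, Bb, C# stack in thirds as C#–E–G–Bb — a C# diminished seventh chord. The bass E is the third, so this is first inversion: figured 6/5.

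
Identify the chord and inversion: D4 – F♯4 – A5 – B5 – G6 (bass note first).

G major ninth, second inversion

The distinct note names are D, F#, A, B, G. Stacked in thirds they read G–B–D–F#–A, which is a major ninth chord on G.
D is the fifth of G major ninth; fifth in the bass means second inversion.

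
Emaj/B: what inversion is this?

Emaj/B means E major with B in the bass. B is the fifth of E major (E–G#–B), so this is second inversion.

second inversion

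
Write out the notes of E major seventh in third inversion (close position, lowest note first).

Spelling E major seventh: E–G#–B–D#. In third inversion the seventh is bass, giving D#, E, G#, B from the bottom.

D#, E, G#, B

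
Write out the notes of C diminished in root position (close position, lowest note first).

C, Eb, Gb

The chord tones are C–Eb–Gb. With the root (C) lowest for root position: C, Eb, Gb.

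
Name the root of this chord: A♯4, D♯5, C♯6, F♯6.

The distinct letter names are A#, D#, C#, F#. Arranged as a stack of thirds they read D#–F#–A#–C#, so D# is the root (a D# minor seventh chord).

D#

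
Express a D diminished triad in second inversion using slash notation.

Ddim/Ab

Second inversion of D diminished has the fifth (Ab) in the bass. As a slash chord: Ddim/Ab.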